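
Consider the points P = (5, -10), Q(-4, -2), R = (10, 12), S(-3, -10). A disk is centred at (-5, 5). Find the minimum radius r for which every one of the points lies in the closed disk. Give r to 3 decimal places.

18.028

The required radius is the distance from (-5, 5) to the farthest point.
Squared distances: 325, 50, 274, 229.
Maximum is 325, attained at P.
r = √325 ≈ 18.028.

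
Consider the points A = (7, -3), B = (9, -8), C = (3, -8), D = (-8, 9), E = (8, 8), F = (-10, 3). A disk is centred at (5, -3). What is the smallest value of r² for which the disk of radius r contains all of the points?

313

The required radius is the distance from (5, -3) to the farthest point.
Squared distances: 4, 41, 29, 313, 130, 261.
Maximum is 313, attained at D.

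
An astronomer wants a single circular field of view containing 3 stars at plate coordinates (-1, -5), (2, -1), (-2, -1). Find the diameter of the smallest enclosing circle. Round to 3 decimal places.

5.154

Call the three points A, B, C in the order given.
Side lengths²: AB² = 25, AC² = 17, BC² = 16.
Since AB² = 25 < 17 + 16 = 33, the triangle is acute, so the smallest enclosing circle is the circumcircle.
Circumcentre = (0, -2.625), r² = 6.640625.
Diameter = 2r = 2√(6.640625) ≈ 5.154.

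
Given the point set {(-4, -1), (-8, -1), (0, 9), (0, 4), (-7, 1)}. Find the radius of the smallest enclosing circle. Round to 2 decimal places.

By Welzl's lemma the MEC is supported by two points (diametrically opposite) or three points (on a circumcircle).
The farthest pair is (-8, -1)–(0, 9) with squared distance 164. The circle on this segment as diameter has centre (-4, 4) and r² = 164/4 = 41.
Check (-4, -1): distance² to centre = 25 ≤ 41, so it lies inside.
All remaining points lie in this disk, and no smaller disk contains both endpoints, so this is the minimum enclosing circle.
r = √41 ≈ 6.40.

6.40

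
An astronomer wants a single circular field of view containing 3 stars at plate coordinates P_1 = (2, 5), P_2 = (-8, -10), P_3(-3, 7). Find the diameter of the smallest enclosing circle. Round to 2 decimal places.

Side lengths²: P_1P_2² = 325, P_1P_3² = 29, P_2P_3² = 314.
Since P_1P_2² = 325 < 314 + 29 = 343, the triangle is acute, so the smallest enclosing circle is the circumcircle.
Circumcentre = (-141/38, -77/38), r² = 59189/722.
Diameter = 2r = 2√(59189/722) ≈ 18.11.

18.11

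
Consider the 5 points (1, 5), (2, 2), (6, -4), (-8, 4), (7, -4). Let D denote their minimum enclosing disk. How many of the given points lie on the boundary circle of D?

The minimum enclosing circle of a finite set is fixed by two of the points (as a diameter) or three (as a circumcircle).
The farthest pair is (-8, 4)–(7, -4) with squared distance 289. The circle on this segment as diameter has centre (-0.5, 0) and r² = 289/4 = 72.25.
Check (1, 5): distance² to centre = 27.25 ≤ 72.25, so it lies inside.
All remaining points lie in this disk, and no smaller disk contains both endpoints, so this is the minimum enclosing circle.
The points at distance exactly r from the centre are (-8, 4), (7, -4) — 2 points.

2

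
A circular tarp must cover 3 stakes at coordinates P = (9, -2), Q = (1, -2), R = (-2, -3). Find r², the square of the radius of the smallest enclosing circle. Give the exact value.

30.5

Side lengths²: PQ² = 64, PR² = 122, QR² = 10.
Since PR² = 122 ≥ 64 + 10 = 74, the angle opposite PR is not acute, so the smallest enclosing circle has PR as diameter.
Centre = midpoint of PR = (3.5, -2.5), r² = 122/4 = 30.5.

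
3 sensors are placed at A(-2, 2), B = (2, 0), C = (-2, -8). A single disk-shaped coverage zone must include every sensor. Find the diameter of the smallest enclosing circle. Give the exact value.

Side lengths²: AB² = 20, AC² = 100, BC² = 80.
Since AC² = 100 ≥ 80 + 20 = 100, the angle opposite AC is not acute, so the smallest enclosing circle has AC as diameter.
Centre = midpoint of AC = (-2, -3), r² = 100/4 = 25.
Diameter = 2r = 2√25 = 10.

10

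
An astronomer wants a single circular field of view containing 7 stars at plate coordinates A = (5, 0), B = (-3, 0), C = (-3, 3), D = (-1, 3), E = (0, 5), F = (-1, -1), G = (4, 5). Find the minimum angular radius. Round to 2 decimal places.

4.39

By Welzl's lemma the MEC is supported by two points (diametrically opposite) or three points (on a circumcircle).
The minimum enclosing circle is determined by three boundary points: A, B, G.
Their circumcentre is (1, 1.8) with r² = 19.24.
The farthest remaining point C is at distance² 17.44 ≤ 19.24.
r = √(19.24) ≈ 4.39.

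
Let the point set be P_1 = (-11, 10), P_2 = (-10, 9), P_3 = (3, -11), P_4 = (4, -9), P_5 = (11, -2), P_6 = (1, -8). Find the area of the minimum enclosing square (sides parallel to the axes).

484

The bounding box has width 22 and height 21.
An axis-aligned square enclosing the set must have side ≥ max(width, height).
So the minimum side is max(22, 21) = 22.
Area = 22² = 484.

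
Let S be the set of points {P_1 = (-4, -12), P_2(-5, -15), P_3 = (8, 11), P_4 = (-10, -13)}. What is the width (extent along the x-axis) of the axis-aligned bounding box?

max x = 8, min x = -10, so width = 18.

18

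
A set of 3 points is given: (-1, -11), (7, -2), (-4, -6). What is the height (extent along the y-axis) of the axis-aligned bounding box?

max y = -2, min y = -11, so height = 9.

9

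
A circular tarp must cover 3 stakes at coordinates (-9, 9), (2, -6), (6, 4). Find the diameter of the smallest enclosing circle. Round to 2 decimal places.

18.63

Call the three points A, B, C in the order given.
Side lengths²: AB² = 346, AC² = 250, BC² = 116.
Since AB² = 346 < 250 + 116 = 366, the triangle is acute, so the smallest enclosing circle is the circumcircle.
Circumcentre = (-52/17, 31/17), r² = 25085/289.
Diameter = 2r = 2√(25085/289) ≈ 18.63.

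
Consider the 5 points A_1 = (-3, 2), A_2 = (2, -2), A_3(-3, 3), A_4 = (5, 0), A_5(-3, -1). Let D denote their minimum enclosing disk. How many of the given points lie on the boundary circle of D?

3

The minimum enclosing circle of a finite set is fixed by two of the points (as a diameter) or three (as a circumcircle).
The minimum enclosing circle is determined by three boundary points: A_3, A_4, A_5.
Their circumcentre is (0.8125, 1) with r² = 18.53515625.
The farthest remaining point A_1 is at distance² 15.53515625 ≤ 18.53515625.
The points at distance exactly r from the centre are A_3, A_4, A_5 — 3 points.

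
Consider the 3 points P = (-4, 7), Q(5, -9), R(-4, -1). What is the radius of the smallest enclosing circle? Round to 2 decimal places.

Side lengths²: PQ² = 337, PR² = 64, QR² = 145.
Since PQ² = 337 ≥ 145 + 64 = 209, the angle opposite PQ is not acute, so the smallest enclosing circle has PQ as diameter.
Centre = midpoint of PQ = (0.5, -1), r² = 337/4 = 84.25.
r = √(84.25) ≈ 9.18.

9.18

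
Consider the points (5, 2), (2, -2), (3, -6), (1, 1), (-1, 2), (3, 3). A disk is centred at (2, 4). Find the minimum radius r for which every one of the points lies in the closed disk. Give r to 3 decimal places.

10.050

The required radius is the distance from (2, 4) to the farthest point.
Squared distances: 13, 36, 101, 10, 13, 2.
Maximum is 101, attained at (3, -6).
r = √101 ≈ 10.050.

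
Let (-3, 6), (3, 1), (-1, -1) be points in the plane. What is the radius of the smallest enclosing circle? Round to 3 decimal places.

3.973

Call the three points A, B, C in the order given.
Side lengths²: AB² = 61, AC² = 53, BC² = 20.
Since AB² = 61 < 53 + 20 = 73, the triangle is acute, so the smallest enclosing circle is the circumcircle.
Circumcentre = (-0.46875, 2.9375), r² = 15.7861328125.
r = √(15.7861328125) ≈ 3.973.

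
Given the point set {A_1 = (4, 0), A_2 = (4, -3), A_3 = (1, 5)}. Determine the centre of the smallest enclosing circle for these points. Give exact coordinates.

Side lengths²: A_1A_2² = 9, A_1A_3² = 34, A_2A_3² = 73.
Since A_2A_3² = 73 ≥ 34 + 9 = 43, the angle opposite A_2A_3 is not acute, so the smallest enclosing circle has A_2A_3 as diameter.
Centre = midpoint of A_2A_3 = (2.5, 1), r² = 73/4 = 18.25.
Centre = (2.5, 1).

(2.5, 1)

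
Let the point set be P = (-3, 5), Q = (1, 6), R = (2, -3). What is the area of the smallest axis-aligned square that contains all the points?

The bounding box has width 5 and height 9.
An axis-aligned square enclosing the set must have side ≥ max(width, height).
So the minimum side is max(5, 9) = 9.
Area = 9² = 81.

81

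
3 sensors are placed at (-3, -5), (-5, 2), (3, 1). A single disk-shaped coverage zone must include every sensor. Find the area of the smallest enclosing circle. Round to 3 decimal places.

66.807

Call the three points A, B, C in the order given.
Side lengths²: AB² = 53, AC² = 72, BC² = 65.
Since AC² = 72 < 65 + 53 = 118, the triangle is acute, so the smallest enclosing circle is the circumcircle.
Circumcentre = (-23/18, -13/18), r² = 3445/162.
Area = π·r² = π·3445/162 ≈ 66.807.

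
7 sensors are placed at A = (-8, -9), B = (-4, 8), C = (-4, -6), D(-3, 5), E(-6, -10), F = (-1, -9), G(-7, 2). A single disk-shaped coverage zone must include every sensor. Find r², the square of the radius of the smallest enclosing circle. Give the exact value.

82

A smallest enclosing disk is always determined by at most three of the input points on its boundary.
The farthest pair is B–E with squared distance 328. The circle on this segment as diameter has centre (-5, -1) and r² = 328/4 = 82.
Check A: distance² to centre = 73 ≤ 82, so it lies inside.
All remaining points lie in this disk, and no smaller disk contains both endpoints, so this is the minimum enclosing circle.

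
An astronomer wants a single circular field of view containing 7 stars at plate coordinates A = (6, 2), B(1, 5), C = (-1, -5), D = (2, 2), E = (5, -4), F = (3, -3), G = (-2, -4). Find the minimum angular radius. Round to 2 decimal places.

5.27

The minimum enclosing circle of a finite set is fixed by two of the points (as a diameter) or three (as a circumcircle).
The minimum enclosing circle is determined by three boundary points: B, C, E.
Their circumcentre is (75/58, -15/58) with r² = 46657/1682.
The farthest remaining point A is at distance² 45845/1682 ≤ 46657/1682.
r = √(46657/1682) ≈ 5.27.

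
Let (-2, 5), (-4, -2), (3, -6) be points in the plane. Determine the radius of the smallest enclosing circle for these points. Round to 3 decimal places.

6.042

Call the three points A, B, C in the order given.
Side lengths²: AB² = 53, AC² = 146, BC² = 65.
Since AC² = 146 ≥ 65 + 53 = 118, the angle opposite AC is not acute, so the smallest enclosing circle has AC as diameter.
Centre = midpoint of AC = (0.5, -0.5), r² = 146/4 = 36.5.
r = √(36.5) ≈ 6.042.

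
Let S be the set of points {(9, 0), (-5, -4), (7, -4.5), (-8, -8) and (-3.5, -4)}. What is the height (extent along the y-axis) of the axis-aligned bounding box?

8

max y = 0, min y = -8, so height = 8.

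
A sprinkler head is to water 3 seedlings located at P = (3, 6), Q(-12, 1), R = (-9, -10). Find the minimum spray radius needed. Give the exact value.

Side lengths²: PQ² = 250, PR² = 400, QR² = 130.
Since PR² = 400 ≥ 250 + 130 = 380, the angle opposite PR is not acute, so the smallest enclosing circle has PR as diameter.
Centre = midpoint of PR = (-3, -2), r² = 400/4 = 100.
r = √100 = 10.

10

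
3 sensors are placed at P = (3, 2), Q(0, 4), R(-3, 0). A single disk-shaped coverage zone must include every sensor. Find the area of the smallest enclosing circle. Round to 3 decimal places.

31.416

Side lengths²: PQ² = 13, PR² = 40, QR² = 25.
Since PR² = 40 ≥ 25 + 13 = 38, the angle opposite PR is not acute, so the smallest enclosing circle has PR as diameter.
Centre = midpoint of PR = (0, 1), r² = 40/4 = 10.
Area = π·r² = π·10 ≈ 31.416.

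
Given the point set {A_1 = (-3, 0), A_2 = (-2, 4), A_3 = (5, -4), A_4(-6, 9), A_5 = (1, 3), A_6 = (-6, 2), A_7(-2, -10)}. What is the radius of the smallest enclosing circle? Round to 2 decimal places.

A smallest enclosing disk is always determined by at most three of the input points on its boundary.
The farthest pair is A_4–A_7 with squared distance 377. The circle on this segment as diameter has centre (-4, -0.5) and r² = 377/4 = 94.25.
Check A_1: distance² to centre = 1.25 ≤ 94.25, so it lies inside.
All remaining points lie in this disk, and no smaller disk contains both endpoints, so this is the minimum enclosing circle.
r = √(94.25) ≈ 9.71.

9.71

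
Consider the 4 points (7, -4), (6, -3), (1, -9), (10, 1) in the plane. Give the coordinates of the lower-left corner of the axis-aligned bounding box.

x-range [1, 10], y-range [-9, 1].
The lower-left corner is (1, -9).

(1, -9)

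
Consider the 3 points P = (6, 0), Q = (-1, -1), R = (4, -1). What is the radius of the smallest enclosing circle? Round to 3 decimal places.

Side lengths²: PQ² = 50, PR² = 5, QR² = 25.
Since PQ² = 50 ≥ 25 + 5 = 30, the angle opposite PQ is not acute, so the smallest enclosing circle has PQ as diameter.
Centre = midpoint of PQ = (2.5, -0.5), r² = 50/4 = 12.5.
r = √(12.5) ≈ 3.536.

3.536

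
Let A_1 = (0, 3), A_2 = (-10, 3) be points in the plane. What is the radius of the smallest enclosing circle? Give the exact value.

5

The smallest circle enclosing two points has them as diameter endpoints.
Centre = midpoint = (-5, 3); r² = |A_1A_2|²/4 = 100/4 = 25.
r = √25 = 5.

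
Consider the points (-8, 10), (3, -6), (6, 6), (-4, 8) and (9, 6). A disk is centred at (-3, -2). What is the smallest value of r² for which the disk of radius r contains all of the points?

The required radius is the distance from (-3, -2) to the farthest point.
Squared distances: 169, 52, 145, 101, 208.
Maximum is 208, attained at (9, 6).

208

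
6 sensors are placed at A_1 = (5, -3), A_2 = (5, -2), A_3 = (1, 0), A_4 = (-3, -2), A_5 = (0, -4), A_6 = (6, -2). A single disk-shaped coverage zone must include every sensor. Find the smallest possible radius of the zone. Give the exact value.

4.5

By Welzl's lemma the MEC is supported by two points (diametrically opposite) or three points (on a circumcircle).
The farthest pair is A_4–A_6 with squared distance 81. The circle on this segment as diameter has centre (1.5, -2) and r² = 81/4 = 20.25.
Check A_1: distance² to centre = 13.25 ≤ 20.25, so it lies inside.
All remaining points lie in this disk, and no smaller disk contains both endpoints, so this is the minimum enclosing circle.
r = √(20.25) = 4.5.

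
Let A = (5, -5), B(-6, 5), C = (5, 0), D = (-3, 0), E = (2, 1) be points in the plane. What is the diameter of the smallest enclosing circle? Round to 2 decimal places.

The farthest pair is A–B with squared distance 221. The circle on this segment as diameter has centre (-0.5, 0) and r² = 221/4 = 55.25.
Check C: distance² to centre = 30.25 ≤ 55.25, so it lies inside.
All remaining points lie in this disk, and no smaller disk contains both endpoints, so this is the minimum enclosing circle.
Diameter = 2r = 2√(55.25) ≈ 14.87.

14.87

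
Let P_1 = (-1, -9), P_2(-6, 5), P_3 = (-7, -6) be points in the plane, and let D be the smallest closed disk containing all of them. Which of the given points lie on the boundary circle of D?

Side lengths²: P_1P_2² = 221, P_1P_3² = 45, P_2P_3² = 122.
Since P_1P_2² = 221 ≥ 122 + 45 = 167, the angle opposite P_1P_2 is not acute, so the smallest enclosing circle has P_1P_2 as diameter.
Centre = midpoint of P_1P_2 = (-3.5, -2), r² = 221/4 = 55.25.
The points at distance exactly r from the centre are P_1, P_2 — 2 points.

P_1, P_2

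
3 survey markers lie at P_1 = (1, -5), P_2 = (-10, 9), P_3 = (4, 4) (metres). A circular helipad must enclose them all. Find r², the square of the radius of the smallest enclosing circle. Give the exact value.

Side lengths²: P_1P_2² = 317, P_1P_3² = 90, P_2P_3² = 221.
Since P_1P_2² = 317 ≥ 221 + 90 = 311, the angle opposite P_1P_2 is not acute, so the smallest enclosing circle has P_1P_2 as diameter.
Centre = midpoint of P_1P_2 = (-4.5, 2), r² = 317/4 = 79.25.

79.25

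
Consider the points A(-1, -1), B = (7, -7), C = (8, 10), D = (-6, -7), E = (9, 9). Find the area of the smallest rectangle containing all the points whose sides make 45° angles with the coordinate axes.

248

In coordinates u = x + y, v = x − y the rectangle is axis-aligned; the map (x,y)→(u,v) scales areas by 2.
u-values: -2, 0, 18, -13, 18; range = 18 − (-13) = 31.
v-values: 0, 14, -2, 1, 0; range = 14 − (-2) = 16.
Area = (31 × 16) / 2 = 248.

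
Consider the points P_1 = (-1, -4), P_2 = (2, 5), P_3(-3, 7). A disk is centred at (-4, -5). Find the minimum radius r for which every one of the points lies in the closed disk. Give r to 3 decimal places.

The required radius is the distance from (-4, -5) to the farthest point.
Squared distances: 10, 136, 145.
Maximum is 145, attained at P_3.
r = √145 ≈ 12.042.

12.042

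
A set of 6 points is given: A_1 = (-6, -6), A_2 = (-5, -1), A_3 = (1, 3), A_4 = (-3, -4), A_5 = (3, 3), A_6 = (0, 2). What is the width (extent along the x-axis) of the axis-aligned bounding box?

max x = 3, min x = -6, so width = 9.

9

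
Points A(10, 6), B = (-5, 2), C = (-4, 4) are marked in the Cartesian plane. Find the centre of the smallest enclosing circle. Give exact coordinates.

(2.5, 4)

Side lengths²: AB² = 241, AC² = 200, BC² = 5.
Since AB² = 241 ≥ 200 + 5 = 205, the angle opposite AB is not acute, so the smallest enclosing circle has AB as diameter.
Centre = midpoint of AB = (2.5, 4), r² = 241/4 = 60.25.
Centre = (2.5, 4).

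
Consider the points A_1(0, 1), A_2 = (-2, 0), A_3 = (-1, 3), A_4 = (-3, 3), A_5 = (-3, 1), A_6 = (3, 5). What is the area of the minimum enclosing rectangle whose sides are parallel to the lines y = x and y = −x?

25

In coordinates u = x + y, v = x − y the rectangle is axis-aligned; the map (x,y)→(u,v) scales areas by 2.
u-values: 1, -2, 2, 0, -2, 8; range = 8 − (-2) = 10.
v-values: -1, -2, -4, -6, -4, -2; range = -1 − (-6) = 5.
Area = (10 × 5) / 2 = 25.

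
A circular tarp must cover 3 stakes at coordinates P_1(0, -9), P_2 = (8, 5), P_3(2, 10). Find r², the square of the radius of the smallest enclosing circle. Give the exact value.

Side lengths²: P_1P_2² = 260, P_1P_3² = 365, P_2P_3² = 61.
Since P_1P_3² = 365 ≥ 260 + 61 = 321, the angle opposite P_1P_3 is not acute, so the smallest enclosing circle has P_1P_3 as diameter.
Centre = midpoint of P_1P_3 = (1, 0.5), r² = 365/4 = 91.25.

91.25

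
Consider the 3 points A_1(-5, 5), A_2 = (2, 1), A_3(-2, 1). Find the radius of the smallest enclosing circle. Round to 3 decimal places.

Side lengths²: A_1A_2² = 65, A_1A_3² = 25, A_2A_3² = 16.
Since A_1A_2² = 65 ≥ 25 + 16 = 41, the angle opposite A_1A_2 is not acute, so the smallest enclosing circle has A_1A_2 as diameter.
Centre = midpoint of A_1A_2 = (-1.5, 3), r² = 65/4 = 16.25.
r = √(16.25) ≈ 4.031.

4.031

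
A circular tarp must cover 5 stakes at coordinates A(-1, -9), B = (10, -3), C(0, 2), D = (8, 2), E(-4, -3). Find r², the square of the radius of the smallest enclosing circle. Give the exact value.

The minimum enclosing circle of a finite set is fixed by two of the points (as a diameter) or three (as a circumcircle).
The minimum enclosing circle is determined by three boundary points: A, D, E.
Their circumcentre is (181/58, -185/58) with r² = 85345/1682.
The farthest remaining point B is at distance² 79661/1682 ≤ 85345/1682.

85345/1682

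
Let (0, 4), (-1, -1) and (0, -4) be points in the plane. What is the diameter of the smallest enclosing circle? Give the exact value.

Call the three points A, B, C in the order given.
Side lengths²: AB² = 26, AC² = 64, BC² = 10.
Since AC² = 64 ≥ 26 + 10 = 36, the angle opposite AC is not acute, so the smallest enclosing circle has AC as diameter.
Centre = midpoint of AC = (0, 0), r² = 64/4 = 16.
Diameter = 2r = 2√16 = 8.

8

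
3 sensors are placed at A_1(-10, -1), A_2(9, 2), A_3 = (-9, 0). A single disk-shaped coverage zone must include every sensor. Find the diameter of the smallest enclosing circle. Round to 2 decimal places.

Side lengths²: A_1A_2² = 370, A_1A_3² = 2, A_2A_3² = 328.
Since A_1A_2² = 370 ≥ 328 + 2 = 330, the angle opposite A_1A_2 is not acute, so the smallest enclosing circle has A_1A_2 as diameter.
Centre = midpoint of A_1A_2 = (-0.5, 0.5), r² = 370/4 = 92.5.
Diameter = 2r = 2√(92.5) ≈ 19.24.

19.24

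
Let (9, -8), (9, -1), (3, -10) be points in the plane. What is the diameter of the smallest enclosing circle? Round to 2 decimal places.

10.82

Call the three points A, B, C in the order given.
Side lengths²: AB² = 49, AC² = 40, BC² = 117.
Since BC² = 117 ≥ 49 + 40 = 89, the angle opposite BC is not acute, so the smallest enclosing circle has BC as diameter.
Centre = midpoint of BC = (6, -5.5), r² = 117/4 = 29.25.
Diameter = 2r = 2√(29.25) ≈ 10.82.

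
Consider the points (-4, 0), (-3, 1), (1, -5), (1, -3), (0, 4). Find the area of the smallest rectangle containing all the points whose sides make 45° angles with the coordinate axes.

In coordinates u = x + y, v = x − y the rectangle is axis-aligned; the map (x,y)→(u,v) scales areas by 2.
u-values: -4, -2, -4, -2, 4; range = 4 − (-4) = 8.
v-values: -4, -4, 6, 4, -4; range = 6 − (-4) = 10.
Area = (8 × 10) / 2 = 40.

40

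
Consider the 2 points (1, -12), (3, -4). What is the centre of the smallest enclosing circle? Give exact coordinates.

The smallest circle enclosing two points has them as diameter endpoints.
Centre = midpoint = (2, -8); r² = |(1, -12)−(3, -4)|²/4 = 68/4 = 17.
Centre = (2, -8).

(2, -8)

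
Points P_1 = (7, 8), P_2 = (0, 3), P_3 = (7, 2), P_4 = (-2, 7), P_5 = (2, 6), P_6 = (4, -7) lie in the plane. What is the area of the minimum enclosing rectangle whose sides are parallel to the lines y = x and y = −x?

180

In coordinates u = x + y, v = x − y the rectangle is axis-aligned; the map (x,y)→(u,v) scales areas by 2.
u-values: 15, 3, 9, 5, 8, -3; range = 15 − (-3) = 18.
v-values: -1, -3, 5, -9, -4, 11; range = 11 − (-9) = 20.
Area = (18 × 20) / 2 = 180.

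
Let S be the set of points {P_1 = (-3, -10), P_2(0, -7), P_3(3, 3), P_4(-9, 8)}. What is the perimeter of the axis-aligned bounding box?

60

Width = max x − min x = 3 − (-9) = 12.
Height = max y − min y = 8 − (-10) = 18.
Perimeter = 2(12 + 18) = 60.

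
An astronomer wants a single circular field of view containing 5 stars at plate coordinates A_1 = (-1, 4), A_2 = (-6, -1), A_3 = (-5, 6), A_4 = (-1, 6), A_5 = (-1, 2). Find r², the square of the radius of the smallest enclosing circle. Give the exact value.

The farthest pair is A_2–A_4 with squared distance 74. The circle on this segment as diameter has centre (-3.5, 2.5) and r² = 74/4 = 18.5.
Check A_1: distance² to centre = 8.5 ≤ 18.5, so it lies inside.
All remaining points lie in this disk, and no smaller disk contains both endpoints, so this is the minimum enclosing circle.

18.5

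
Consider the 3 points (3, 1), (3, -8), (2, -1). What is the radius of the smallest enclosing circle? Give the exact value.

4.5

Call the three points A, B, C in the order given.
Side lengths²: AB² = 81, AC² = 5, BC² = 50.
Since AB² = 81 ≥ 50 + 5 = 55, the angle opposite AB is not acute, so the smallest enclosing circle has AB as diameter.
Centre = midpoint of AB = (3, -3.5), r² = 81/4 = 20.25.
r = √(20.25) = 4.5.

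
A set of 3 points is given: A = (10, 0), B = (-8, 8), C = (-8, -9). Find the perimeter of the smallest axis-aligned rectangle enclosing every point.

70

Width = max x − min x = 10 − (-8) = 18.
Height = max y − min y = 8 − (-9) = 17.
Perimeter = 2(18 + 17) = 70.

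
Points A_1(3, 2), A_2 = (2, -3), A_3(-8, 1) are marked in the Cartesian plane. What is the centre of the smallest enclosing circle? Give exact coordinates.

Side lengths²: A_1A_2² = 26, A_1A_3² = 122, A_2A_3² = 116.
Since A_1A_3² = 122 < 116 + 26 = 142, the triangle is acute, so the smallest enclosing circle is the circumcircle.
Circumcentre = (-65/27, 13/27), r² = 22997/729.
Centre = (-65/27, 13/27).

(-65/27, 13/27)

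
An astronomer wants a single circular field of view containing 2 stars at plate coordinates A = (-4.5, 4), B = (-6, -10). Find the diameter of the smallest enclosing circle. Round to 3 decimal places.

14.080

The smallest circle enclosing two points has them as diameter endpoints.
Centre = midpoint = (-5.25, -3); r² = |AB|²/4 = 198.25/4 = 49.5625.
Diameter = 2r = 2√(49.5625) ≈ 14.080.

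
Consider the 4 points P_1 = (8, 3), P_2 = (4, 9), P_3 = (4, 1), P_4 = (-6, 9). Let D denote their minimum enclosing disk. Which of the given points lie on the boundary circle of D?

P_1, P_4

A smallest enclosing disk is always determined by at most three of the input points on its boundary.
The farthest pair is P_1–P_4 with squared distance 232. The circle on this segment as diameter has centre (1, 6) and r² = 232/4 = 58.
Check P_2: distance² to centre = 18 ≤ 58, so it lies inside.
All remaining points lie in this disk, and no smaller disk contains both endpoints, so this is the minimum enclosing circle.
The points at distance exactly r from the centre are P_1, P_4 — 2 points.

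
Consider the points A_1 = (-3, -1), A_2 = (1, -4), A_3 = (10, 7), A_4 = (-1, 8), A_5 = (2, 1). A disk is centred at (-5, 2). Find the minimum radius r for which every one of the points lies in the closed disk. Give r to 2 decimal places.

15.81

The required radius is the distance from (-5, 2) to the farthest point.
Squared distances: 13, 72, 250, 52, 50.
Maximum is 250, attained at A_3.
r = √250 ≈ 15.81.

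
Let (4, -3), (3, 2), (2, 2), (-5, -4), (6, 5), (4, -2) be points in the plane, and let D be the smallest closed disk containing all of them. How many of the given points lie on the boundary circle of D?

2

By Welzl's lemma the MEC is supported by two points (diametrically opposite) or three points (on a circumcircle).
The farthest pair is (-5, -4)–(6, 5) with squared distance 202. The circle on this segment as diameter has centre (0.5, 0.5) and r² = 202/4 = 50.5.
Check (4, -3): distance² to centre = 24.5 ≤ 50.5, so it lies inside.
All remaining points lie in this disk, and no smaller disk contains both endpoints, so this is the minimum enclosing circle.
The points at distance exactly r from the centre are (-5, -4), (6, 5) — 2 points.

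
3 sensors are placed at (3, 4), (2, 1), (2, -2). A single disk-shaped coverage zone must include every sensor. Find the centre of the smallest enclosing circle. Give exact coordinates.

(2.5, 1)

Call the three points A, B, C in the order given.
Side lengths²: AB² = 10, AC² = 37, BC² = 9.
Since AC² = 37 ≥ 10 + 9 = 19, the angle opposite AC is not acute, so the smallest enclosing circle has AC as diameter.
Centre = midpoint of AC = (2.5, 1), r² = 37/4 = 9.25.
Centre = (2.5, 1).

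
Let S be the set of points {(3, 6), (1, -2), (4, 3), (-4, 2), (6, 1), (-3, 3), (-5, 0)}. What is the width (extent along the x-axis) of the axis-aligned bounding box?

max x = 6, min x = -5, so width = 11.

11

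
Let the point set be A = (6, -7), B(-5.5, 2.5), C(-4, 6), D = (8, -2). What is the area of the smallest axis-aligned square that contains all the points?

The bounding box has width 13.5 and height 13.
An axis-aligned square enclosing the set must have side ≥ max(width, height).
So the minimum side is max(13.5, 13) = 13.5.
Area = 13.5² = 182.25.

182.25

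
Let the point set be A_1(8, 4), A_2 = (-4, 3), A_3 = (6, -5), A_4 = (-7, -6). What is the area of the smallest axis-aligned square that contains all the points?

225

The bounding box has width 15 and height 10.
An axis-aligned square enclosing the set must have side ≥ max(width, height).
So the minimum side is max(15, 10) = 15.
Area = 15² = 225.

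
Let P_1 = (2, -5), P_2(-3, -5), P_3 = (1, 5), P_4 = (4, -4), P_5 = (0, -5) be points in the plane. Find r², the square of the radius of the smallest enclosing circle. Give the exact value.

3625/121

The minimum enclosing circle of a finite set is fixed by two of the points (as a diameter) or three (as a circumcircle).
The minimum enclosing circle is determined by three boundary points: P_2, P_3, P_4.
Their circumcentre is (-1/11, -4/11) with r² = 3625/121.
The farthest remaining point P_1 is at distance² 3130/121 ≤ 3625/121.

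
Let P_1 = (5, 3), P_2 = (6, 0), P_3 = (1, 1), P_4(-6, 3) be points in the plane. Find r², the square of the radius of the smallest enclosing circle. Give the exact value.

38.25

A smallest enclosing disk is always determined by at most three of the input points on its boundary.
The farthest pair is P_2–P_4 with squared distance 153. The circle on this segment as diameter has centre (0, 1.5) and r² = 153/4 = 38.25.
Check P_1: distance² to centre = 27.25 ≤ 38.25, so it lies inside.
All remaining points lie in this disk, and no smaller disk contains both endpoints, so this is the minimum enclosing circle.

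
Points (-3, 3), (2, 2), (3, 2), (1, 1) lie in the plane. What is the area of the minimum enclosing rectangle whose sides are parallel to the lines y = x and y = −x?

17.5

In coordinates u = x + y, v = x − y the rectangle is axis-aligned; the map (x,y)→(u,v) scales areas by 2.
u-values: 0, 4, 5, 2; range = 5 − 0 = 5.
v-values: -6, 0, 1, 0; range = 1 − (-6) = 7.
Area = (5 × 7) / 2 = 17.5.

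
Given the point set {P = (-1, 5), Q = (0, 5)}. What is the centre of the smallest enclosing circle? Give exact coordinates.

(-0.5, 5)

The smallest circle enclosing two points has them as diameter endpoints.
Centre = midpoint = (-0.5, 5); r² = |PQ|²/4 = 1/4 = 0.25.
Centre = (-0.5, 5).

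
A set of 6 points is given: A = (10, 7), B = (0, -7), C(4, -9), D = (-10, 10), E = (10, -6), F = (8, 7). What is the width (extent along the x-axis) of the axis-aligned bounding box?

20

max x = 10, min x = -10, so width = 20.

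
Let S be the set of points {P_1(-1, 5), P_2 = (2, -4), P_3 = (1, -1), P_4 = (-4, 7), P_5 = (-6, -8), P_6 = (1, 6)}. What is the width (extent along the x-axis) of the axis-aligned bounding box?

max x = 2, min x = -6, so width = 8.

8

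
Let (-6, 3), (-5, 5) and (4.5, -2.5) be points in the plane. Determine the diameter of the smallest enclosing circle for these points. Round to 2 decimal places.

Call the three points A, B, C in the order given.
Side lengths²: AB² = 5, AC² = 140.5, BC² = 146.5.
Since BC² = 146.5 ≥ 140.5 + 5 = 145.5, the angle opposite BC is not acute, so the smallest enclosing circle has BC as diameter.
Centre = midpoint of BC = (-0.25, 1.25), r² = 146.5/4 = 36.625.
Diameter = 2r = 2√(36.625) ≈ 12.10.

12.10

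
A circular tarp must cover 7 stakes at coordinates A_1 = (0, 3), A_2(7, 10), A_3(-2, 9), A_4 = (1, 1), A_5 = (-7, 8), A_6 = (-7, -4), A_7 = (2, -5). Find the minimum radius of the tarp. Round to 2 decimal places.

9.90

A smallest enclosing disk is always determined by at most three of the input points on its boundary.
The farthest pair is A_2–A_6 with squared distance 392. The circle on this segment as diameter has centre (0, 3) and r² = 392/4 = 98.
Check A_1: distance² to centre = 0 ≤ 98, so it lies inside.
All remaining points lie in this disk, and no smaller disk contains both endpoints, so this is the minimum enclosing circle.
r = √98 ≈ 9.90.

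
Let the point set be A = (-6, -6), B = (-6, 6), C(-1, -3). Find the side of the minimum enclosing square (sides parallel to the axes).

The bounding box has width 5 and height 12.
An axis-aligned square enclosing the set must have side ≥ max(width, height).
So the minimum side is max(5, 12) = 12.

12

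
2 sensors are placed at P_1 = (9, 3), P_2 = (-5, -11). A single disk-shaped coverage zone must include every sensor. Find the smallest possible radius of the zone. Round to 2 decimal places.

The smallest circle enclosing two points has them as diameter endpoints.
Centre = midpoint = (2, -4); r² = |P_1P_2|²/4 = 392/4 = 98.
r = √98 ≈ 9.90.

9.90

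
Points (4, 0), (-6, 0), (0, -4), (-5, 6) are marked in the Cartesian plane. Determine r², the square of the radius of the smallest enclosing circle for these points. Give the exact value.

By Welzl's lemma the MEC is supported by two points (diametrically opposite) or three points (on a circumcircle).
The minimum enclosing circle is determined by three boundary points: (4, 0), (0, -4), (-5, 6).
Their circumcentre is (-1.5, 1.5) with r² = 32.5.
The farthest remaining point (-6, 0) is at distance² 22.5 ≤ 32.5.

32.5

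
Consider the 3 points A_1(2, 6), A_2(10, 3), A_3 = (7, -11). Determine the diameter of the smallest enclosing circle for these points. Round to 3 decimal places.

17.720

Side lengths²: A_1A_2² = 73, A_1A_3² = 314, A_2A_3² = 205.
Since A_1A_3² = 314 ≥ 205 + 73 = 278, the angle opposite A_1A_3 is not acute, so the smallest enclosing circle has A_1A_3 as diameter.
Centre = midpoint of A_1A_3 = (4.5, -2.5), r² = 314/4 = 78.5.
Diameter = 2r = 2√(78.5) ≈ 17.720.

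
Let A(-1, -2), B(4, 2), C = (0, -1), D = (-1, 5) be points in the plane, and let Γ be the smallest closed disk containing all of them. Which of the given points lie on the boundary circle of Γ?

The minimum enclosing circle is determined by three boundary points: A, B, D.
Their circumcentre is (0.3, 1.5) with r² = 13.94.
The farthest remaining point C is at distance² 6.34 ≤ 13.94.
The points at distance exactly r from the centre are A, B, D — 3 points.

A, B, D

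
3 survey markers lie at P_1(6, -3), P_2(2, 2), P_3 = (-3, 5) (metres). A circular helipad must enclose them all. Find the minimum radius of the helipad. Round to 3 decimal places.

Side lengths²: P_1P_2² = 41, P_1P_3² = 145, P_2P_3² = 34.
Since P_1P_3² = 145 ≥ 41 + 34 = 75, the angle opposite P_1P_3 is not acute, so the smallest enclosing circle has P_1P_3 as diameter.
Centre = midpoint of P_1P_3 = (1.5, 1), r² = 145/4 = 36.25.
r = √(36.25) ≈ 6.021.

6.021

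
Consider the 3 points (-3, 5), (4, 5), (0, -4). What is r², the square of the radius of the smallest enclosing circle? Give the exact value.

Call the three points A, B, C in the order given.
Side lengths²: AB² = 49, AC² = 90, BC² = 97.
Since BC² = 97 < 90 + 49 = 139, the triangle is acute, so the smallest enclosing circle is the circumcircle.
Circumcentre = (0.5, 7/6), r² = 485/18.

485/18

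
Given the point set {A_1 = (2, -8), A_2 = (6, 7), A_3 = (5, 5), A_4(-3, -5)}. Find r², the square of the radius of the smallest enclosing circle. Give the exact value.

A smallest enclosing disk is always determined by at most three of the input points on its boundary.
The minimum enclosing circle is determined by three boundary points: A_1, A_2, A_4.
Their circumcentre is (187/58, -17/58) with r² = 102425/1682.
The farthest remaining point A_3 is at distance² 52429/1682 ≤ 102425/1682.

102425/1682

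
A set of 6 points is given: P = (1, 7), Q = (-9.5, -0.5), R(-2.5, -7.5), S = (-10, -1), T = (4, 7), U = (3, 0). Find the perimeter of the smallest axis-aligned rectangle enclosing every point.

Width = max x − min x = 4 − (-10) = 14.
Height = max y − min y = 7 − (-7.5) = 14.5.
Perimeter = 2(14 + 14.5) = 57.

57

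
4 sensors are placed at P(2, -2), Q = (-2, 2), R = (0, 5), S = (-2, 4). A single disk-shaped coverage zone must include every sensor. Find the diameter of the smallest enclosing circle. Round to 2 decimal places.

A smallest enclosing disk is always determined by at most three of the input points on its boundary.
The minimum enclosing circle is determined by three boundary points: P, R, S.
Their circumcentre is (0.5625, 1.375) with r² = 13.45703125.
The farthest remaining point Q is at distance² 6.95703125 ≤ 13.45703125.
Diameter = 2r = 2√(13.45703125) ≈ 7.34.

7.34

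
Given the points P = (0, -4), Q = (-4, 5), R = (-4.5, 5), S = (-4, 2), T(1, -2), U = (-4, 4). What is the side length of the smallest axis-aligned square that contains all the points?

The bounding box has width 5.5 and height 9.
An axis-aligned square enclosing the set must have side ≥ max(width, height).
So the minimum side is max(5.5, 9) = 9.

9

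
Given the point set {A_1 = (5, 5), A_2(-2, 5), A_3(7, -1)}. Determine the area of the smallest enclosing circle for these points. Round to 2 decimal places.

Side lengths²: A_1A_2² = 49, A_1A_3² = 40, A_2A_3² = 117.
Since A_2A_3² = 117 ≥ 49 + 40 = 89, the angle opposite A_2A_3 is not acute, so the smallest enclosing circle has A_2A_3 as diameter.
Centre = midpoint of A_2A_3 = (2.5, 2), r² = 117/4 = 29.25.
Area = π·r² = π·29.25 ≈ 91.89.

91.89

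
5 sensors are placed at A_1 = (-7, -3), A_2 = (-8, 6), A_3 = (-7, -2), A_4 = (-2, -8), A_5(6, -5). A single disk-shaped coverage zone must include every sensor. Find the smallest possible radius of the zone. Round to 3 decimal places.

8.902

The minimum enclosing circle of a finite set is fixed by two of the points (as a diameter) or three (as a circumcircle).
The farthest pair is A_2–A_5 with squared distance 317. The circle on this segment as diameter has centre (-1, 0.5) and r² = 317/4 = 79.25.
Check A_1: distance² to centre = 48.25 ≤ 79.25, so it lies inside.
All remaining points lie in this disk, and no smaller disk contains both endpoints, so this is the minimum enclosing circle.
r = √(79.25) ≈ 8.902.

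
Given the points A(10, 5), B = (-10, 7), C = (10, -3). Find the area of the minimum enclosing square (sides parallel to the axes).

400

The bounding box has width 20 and height 10.
An axis-aligned square enclosing the set must have side ≥ max(width, height).
So the minimum side is max(20, 10) = 20.
Area = 20² = 400.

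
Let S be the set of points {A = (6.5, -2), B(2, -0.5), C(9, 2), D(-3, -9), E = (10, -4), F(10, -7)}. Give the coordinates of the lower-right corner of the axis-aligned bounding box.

(10, -9)

x-range [-3, 10], y-range [-9, 2].
The lower-right corner is (10, -9).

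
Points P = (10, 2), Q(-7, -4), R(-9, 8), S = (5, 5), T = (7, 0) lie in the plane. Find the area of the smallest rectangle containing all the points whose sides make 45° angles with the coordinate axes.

In coordinates u = x + y, v = x − y the rectangle is axis-aligned; the map (x,y)→(u,v) scales areas by 2.
u-values: 12, -11, -1, 10, 7; range = 12 − (-11) = 23.
v-values: 8, -3, -17, 0, 7; range = 8 − (-17) = 25.
Area = (23 × 25) / 2 = 287.5.

287.5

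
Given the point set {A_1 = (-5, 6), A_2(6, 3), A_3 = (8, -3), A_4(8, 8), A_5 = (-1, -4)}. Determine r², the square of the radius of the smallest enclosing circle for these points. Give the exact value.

The minimum enclosing circle is determined by three boundary points: A_1, A_3, A_4.
Their circumcentre is (57/26, 2.5) with r² = 21625/338.
The farthest remaining point A_5 is at distance² 17725/338 ≤ 21625/338.

21625/338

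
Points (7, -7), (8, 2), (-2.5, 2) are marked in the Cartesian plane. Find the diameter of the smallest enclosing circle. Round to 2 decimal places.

13.17

Call the three points A, B, C in the order given.
Side lengths²: AB² = 82, AC² = 171.25, BC² = 110.25.
Since AC² = 171.25 < 110.25 + 82 = 192.25, the triangle is acute, so the smallest enclosing circle is the circumcircle.
Circumcentre = (2.75, -71/36), r² = 28085/648.
Diameter = 2r = 2√(28085/648) ≈ 13.17.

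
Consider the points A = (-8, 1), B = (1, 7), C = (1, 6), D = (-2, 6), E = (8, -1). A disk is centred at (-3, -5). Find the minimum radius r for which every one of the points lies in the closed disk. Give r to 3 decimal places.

The required radius is the distance from (-3, -5) to the farthest point.
Squared distances: 61, 160, 137, 122, 137.
Maximum is 160, attained at B.
r = √160 ≈ 12.649.

12.649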